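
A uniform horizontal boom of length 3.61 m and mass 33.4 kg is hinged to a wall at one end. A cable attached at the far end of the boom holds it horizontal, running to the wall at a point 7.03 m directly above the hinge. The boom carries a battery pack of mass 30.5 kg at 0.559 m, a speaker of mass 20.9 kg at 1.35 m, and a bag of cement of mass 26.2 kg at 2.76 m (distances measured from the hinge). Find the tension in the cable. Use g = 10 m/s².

Sum moments about the hinge (the unknown hinge reaction has zero arm there).
Beam weight: 33.4 × 10 = 334 N down at 1.805 m → arm 1.805 m, τ = 334 × 1.805 = 602.9 N·m clockwise.
Battery pack: 30.5 × 10 = 305 N down at 0.559 m → arm 0.559 m, τ = 305 × 0.559 = 170.5 N·m clockwise.
Speaker: 20.9 × 10 = 209 N down at 1.35 m → arm 1.35 m, τ = 209 × 1.35 = 282.2 N·m clockwise.
Bag of cement: 26.2 × 10 = 262 N down at 2.76 m → arm 2.76 m, τ = 262 × 2.76 = 723.1 N·m clockwise.
Total clockwise load moment = 1779 N·m.
The cable tension T acts at 3.61 m; only its component perpendicular to the boom, T sinθ, produces torque. sinθ = h/√(h²+d²) = 7.03/√(7.03²+3.61²) = 0.8896.
For rotational equilibrium, T × 3.61 × 0.8896 = 1779, so T = 1779 / 3.211 = 554 N.

T ≈ 554 N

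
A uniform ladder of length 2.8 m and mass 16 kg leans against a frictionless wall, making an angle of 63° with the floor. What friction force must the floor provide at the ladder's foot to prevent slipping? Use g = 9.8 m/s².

f ≈ 39.9 N

Choose the foot of the ladder as the axis so the floor normal and friction both act there and drop out.
Ladder weight 16×9.8 = 156.8 N acts at 1.4 m along the ladder; its horizontal arm is 1.4·cos63° = 0.6356 m → τ = 99.66 N·m clockwise.
Wall normal N acts horizontally at the top; its moment arm is the height L sinθ = 2.8·sin63° = 2.495 m, counterclockwise.
Στ = 0 ⇒ N × 2.495 = 99.66 ⇒ N = 39.9 N.
ΣFx = 0: friction at the foot balances the wall's push, so f = N_wall = 39.9 N.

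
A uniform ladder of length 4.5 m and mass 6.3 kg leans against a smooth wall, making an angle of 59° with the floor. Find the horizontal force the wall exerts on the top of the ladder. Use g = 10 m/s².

About the foot of the ladder:
Ladder weight 6.3×10 = 63 N acts at 2.25 m along the ladder; its horizontal arm is 2.25·cos59° = 1.159 m → τ = 73.02 N·m clockwise.
Wall normal N acts horizontally at the top; its moment arm is the height L sinθ = 4.5·sin59° = 3.857 m, counterclockwise.
Στ = 0 ⇒ N × 3.857 = 73.02 ⇒ N = 18.9 N.

N_wall ≈ 18.9 N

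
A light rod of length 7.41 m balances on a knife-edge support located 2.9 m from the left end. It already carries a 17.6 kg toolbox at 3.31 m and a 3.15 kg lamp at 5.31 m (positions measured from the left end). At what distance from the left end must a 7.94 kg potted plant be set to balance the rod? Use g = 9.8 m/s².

x ≈ 1.04 m from the left end

Take moments about the knife-edge support (at 2.9 m from the left end).
Toolbox: 17.6 × 9.8 = 172.5 N down at 3.31 m → arm 0.41 m, τ = 172.5 × 0.41 = 70.72 N·m clockwise.
Lamp: 3.15 × 9.8 = 30.87 N down at 5.31 m → arm 2.41 m, τ = 30.87 × 2.41 = 74.4 N·m clockwise.
Net moment of existing loads = 145.1 N·m clockwise.
The potted plant weighs 7.94 × 9.8 = 77.81 N and must supply an equal counterclockwise moment, so its lever arm about the knife-edge support is 145.1 / 77.81 = 1.86 m.
That puts it at 2.9 − 1.86 = 1.04 m from the left end.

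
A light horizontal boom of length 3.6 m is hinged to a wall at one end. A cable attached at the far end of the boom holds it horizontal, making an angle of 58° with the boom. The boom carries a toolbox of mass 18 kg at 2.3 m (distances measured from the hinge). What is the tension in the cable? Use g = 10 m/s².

Sum moments about the hinge (the unknown hinge reaction has zero arm there).
Toolbox: 18 × 10 = 180 N down at 2.3 m → arm 2.3 m, τ = 180 × 2.3 = 414 N·m clockwise.
Total clockwise load moment = 414 N·m.
The cable tension T acts at 3.6 m; only its component perpendicular to the boom, T sinθ, produces torque. sin 58° = 0.848.
Στ = 0 ⇒ T × 3.6 × 0.848 = 414 ⇒ T = 414 / 3.053 = 136 N.

T ≈ 136 N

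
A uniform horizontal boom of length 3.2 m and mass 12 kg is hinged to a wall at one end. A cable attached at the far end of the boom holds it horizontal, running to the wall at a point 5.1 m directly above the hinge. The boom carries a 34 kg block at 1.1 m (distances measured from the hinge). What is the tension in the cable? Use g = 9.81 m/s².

Sum moments about the hinge (the unknown hinge reaction has zero arm there).
Beam weight: 12 × 9.81 = 117.7 N down at 1.6 m → arm 1.6 m, τ = 117.7 × 1.6 = 188.3 N·m clockwise.
Block: 34 × 9.81 = 333.5 N down at 1.1 m → arm 1.1 m, τ = 333.5 × 1.1 = 366.9 N·m clockwise.
Total clockwise load moment = 555.2 N·m.
The cable tension T acts at 3.2 m; only its component perpendicular to the boom, T sinθ, produces torque. sinθ = h/√(h²+d²) = 5.1/√(5.1²+3.2²) = 0.8471.
Setting net torque to zero: T × 3.2 × 0.8471 = 555.2 → T = 555.2 / 2.711 = 205 N.

T ≈ 205 N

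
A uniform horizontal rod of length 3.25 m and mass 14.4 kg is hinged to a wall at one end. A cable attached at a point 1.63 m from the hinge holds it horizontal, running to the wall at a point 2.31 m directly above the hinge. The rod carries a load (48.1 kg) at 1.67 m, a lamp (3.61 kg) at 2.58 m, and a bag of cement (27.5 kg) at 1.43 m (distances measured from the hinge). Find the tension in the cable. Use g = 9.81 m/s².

T ≈ 1120 N

Sum moments about the hinge (the unknown hinge reaction has zero arm there).
Beam weight: 14.4 × 9.81 = 141.3 N down at 1.625 m → arm 1.625 m, τ = 141.3 × 1.625 = 229.6 N·m clockwise.
Load: 48.1 × 9.81 = 471.9 N down at 1.67 m → arm 1.67 m, τ = 471.9 × 1.67 = 788.1 N·m clockwise.
Lamp: 3.61 × 9.81 = 35.41 N down at 2.58 m → arm 2.58 m, τ = 35.41 × 2.58 = 91.36 N·m clockwise.
Bag of cement: 27.5 × 9.81 = 269.8 N down at 1.43 m → arm 1.43 m, τ = 269.8 × 1.43 = 385.8 N·m clockwise.
Total clockwise load moment = 1495 N·m.
The cable tension T acts at 1.63 m; only its component perpendicular to the rod, T sinθ, produces torque. sinθ = h/√(h²+d²) = 2.31/√(2.31²+1.63²) = 0.8171.
Setting net torque to zero: T × 1.63 × 0.8171 = 1495 → T = 1495 / 1.332 = 1120 N.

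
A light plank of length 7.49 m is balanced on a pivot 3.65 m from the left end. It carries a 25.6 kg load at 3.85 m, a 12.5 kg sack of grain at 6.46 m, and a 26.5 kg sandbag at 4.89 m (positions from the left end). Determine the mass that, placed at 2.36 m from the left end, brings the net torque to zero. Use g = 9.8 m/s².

m ≈ 56.7 kg

Taking torques about the pivot (at 3.65 m from the left end):
Load: 25.6 × 9.8 = 250.9 N down at 3.85 m → arm 0.2 m, τ = 250.9 × 0.2 = 50.18 N·m clockwise.
Sack of grain: 12.5 × 9.8 = 122.5 N down at 6.46 m → arm 2.81 m, τ = 122.5 × 2.81 = 344.2 N·m clockwise.
Sandbag: 26.5 × 9.8 = 259.7 N down at 4.89 m → arm 1.24 m, τ = 259.7 × 1.24 = 322 N·m clockwise.
Net moment of known loads = 716.4 N·m clockwise.
An unknown mass m at 2.36 m has arm 1.29 m; its moment is m·g·1.29 counterclockwise.
For rotational equilibrium, m × 9.8 × 1.29 = 716.4, so m = 716.4 / (9.8 × 1.29) = 56.7 kg.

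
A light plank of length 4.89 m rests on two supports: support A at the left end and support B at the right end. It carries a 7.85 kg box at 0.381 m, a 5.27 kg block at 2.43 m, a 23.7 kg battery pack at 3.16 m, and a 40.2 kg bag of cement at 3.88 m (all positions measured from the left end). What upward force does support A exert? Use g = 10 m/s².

Choose support B as the axis so its reaction then has zero moment arm.
Box: 7.85 × 10 = 78.5 N down at 0.381 m → arm 4.509 m, τ = 78.5 × 4.509 = 354 N·m counterclockwise.
Block: 5.27 × 10 = 52.7 N down at 2.43 m → arm 2.46 m, τ = 52.7 × 2.46 = 129.6 N·m counterclockwise.
Battery pack: 23.7 × 10 = 237 N down at 3.16 m → arm 1.73 m, τ = 237 × 1.73 = 410 N·m counterclockwise.
Bag of cement: 40.2 × 10 = 402 N down at 3.88 m → arm 1.01 m, τ = 402 × 1.01 = 406 N·m counterclockwise.
Net load moment about support B = 1300 N·m counterclockwise.
Reaction R at support A is upward at 0 m, arm 4.89 m → moment R × 4.89 clockwise.
Setting net torque to zero: R × 4.89 = 1300 → R = 266 N.

R_A ≈ 266 N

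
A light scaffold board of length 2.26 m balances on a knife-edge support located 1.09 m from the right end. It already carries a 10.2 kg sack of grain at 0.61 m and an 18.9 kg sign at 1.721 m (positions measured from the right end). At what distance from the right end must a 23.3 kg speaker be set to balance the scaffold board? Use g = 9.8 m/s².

x ≈ 0.788 m from the right end

Choose the knife-edge support (at 1.09 m from the right end) as the axis so the support reaction has zero arm there.
Sack of grain: 10.2 × 9.8 = 99.96 N down at 0.61 m → arm 0.48 m, τ = 99.96 × 0.48 = 47.98 N·m clockwise.
Sign: 18.9 × 9.8 = 185.2 N down at 1.721 m → arm 0.631 m, τ = 185.2 × 0.631 = 116.9 N·m counterclockwise.
Net moment of existing loads = 68.92 N·m counterclockwise.
The speaker weighs 23.3 × 9.8 = 228.3 N and must supply an equal clockwise moment, so its lever arm about the knife-edge support is 68.92 / 228.3 = 0.302 m.
That puts it at 1.09 − 0.302 = 0.788 m from the right end.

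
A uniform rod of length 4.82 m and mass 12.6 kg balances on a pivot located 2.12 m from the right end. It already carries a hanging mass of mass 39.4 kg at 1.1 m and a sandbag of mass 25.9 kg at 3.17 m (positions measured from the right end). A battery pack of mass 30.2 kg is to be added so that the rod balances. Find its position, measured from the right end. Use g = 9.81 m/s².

x ≈ 2.43 m from the right end

Take moments about the pivot (at 2.12 m from the right end).
Beam weight: 12.6 × 9.81 = 123.6 N down at 2.41 m → arm 0.29 m, τ = 123.6 × 0.29 = 35.84 N·m counterclockwise.
Hanging mass: 39.4 × 9.81 = 386.5 N down at 1.1 m → arm 1.02 m, τ = 386.5 × 1.02 = 394.2 N·m clockwise.
Sandbag: 25.9 × 9.81 = 254.1 N down at 3.17 m → arm 1.05 m, τ = 254.1 × 1.05 = 266.8 N·m counterclockwise.
Net moment of existing loads = 91.56 N·m clockwise.
The battery pack weighs 30.2 × 9.81 = 296.3 N and must supply an equal counterclockwise moment, so its lever arm about the pivot is 91.56 / 296.3 = 0.309 m.
That puts it at 2.12 + 0.309 = 2.43 m from the right end.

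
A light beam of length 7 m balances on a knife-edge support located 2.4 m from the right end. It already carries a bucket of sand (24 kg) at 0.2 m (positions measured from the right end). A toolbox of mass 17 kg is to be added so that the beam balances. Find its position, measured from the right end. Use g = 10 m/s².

x ≈ 5.51 m from the right end

About the knife-edge support (at 2.4 m from the right end):
Bucket of sand: 24 × 10 = 240 N down at 0.2 m → arm 2.2 m, τ = 240 × 2.2 = 528 N·m clockwise.
Net moment of existing loads = 528 N·m clockwise.
The toolbox weighs 17 × 10 = 170 N and must supply an equal counterclockwise moment, so its lever arm about the knife-edge support is 528 / 170 = 3.11 m.
That puts it at 2.4 + 3.11 = 5.51 m from the right end.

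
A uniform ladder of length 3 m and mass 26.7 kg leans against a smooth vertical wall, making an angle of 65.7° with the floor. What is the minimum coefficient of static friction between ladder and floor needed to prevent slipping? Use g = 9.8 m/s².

About the foot of the ladder:
Ladder weight 26.7×9.8 = 261.7 N acts at 1.5 m along the ladder; its horizontal arm is 1.5·cos65.7° = 0.6173 m → τ = 161.5 N·m clockwise.
Wall normal N acts horizontally at the top; its moment arm is the height L sinθ = 3·sin65.7° = 2.734 m, counterclockwise.
Στ = 0 ⇒ N × 2.734 = 161.5 ⇒ N = 59.07 N.
ΣFx = 0 ⇒ f = N_wall = 59.07 N. ΣFy = 0 ⇒ N_floor = 261.7 N.
μ_min = f / N_floor = 59.07 / 261.7 = 0.226.

μ_min ≈ 0.226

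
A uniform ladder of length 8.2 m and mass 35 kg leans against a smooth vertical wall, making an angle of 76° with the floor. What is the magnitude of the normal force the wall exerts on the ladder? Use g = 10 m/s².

N_wall ≈ 43.6 N

Taking torques about the foot of the ladder:
Ladder weight 35×10 = 350 N acts at 4.1 m along the ladder; its horizontal arm is 4.1·cos76° = 0.9919 m → τ = 347.2 N·m clockwise.
Wall normal N acts horizontally at the top; its moment arm is the height L sinθ = 8.2·sin76° = 7.956 m, counterclockwise.
For rotational equilibrium, N × 7.956 = 347.2, so N = 43.6 N.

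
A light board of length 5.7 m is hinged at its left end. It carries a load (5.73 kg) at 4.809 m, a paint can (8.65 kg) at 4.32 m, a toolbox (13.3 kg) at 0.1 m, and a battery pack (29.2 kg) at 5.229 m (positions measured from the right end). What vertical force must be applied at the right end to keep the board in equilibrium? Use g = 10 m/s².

Take moments about the left end.
Load: 5.73 × 10 = 57.3 N down at 4.809 m → arm 0.891 m, τ = 57.3 × 0.891 = 51.05 N·m clockwise.
Paint can: 8.65 × 10 = 86.5 N down at 4.32 m → arm 1.38 m, τ = 86.5 × 1.38 = 119.4 N·m clockwise.
Toolbox: 13.3 × 10 = 133 N down at 0.1 m → arm 5.6 m, τ = 133 × 5.6 = 744.8 N·m clockwise.
Battery pack: 29.2 × 10 = 292 N down at 5.229 m → arm 0.471 m, τ = 292 × 0.471 = 137.5 N·m clockwise.
Net moment of the loads = 1053 N·m clockwise.
The upward force F acts at the right end, arm 5.7 m, giving F × 5.7 counterclockwise.
Στ = 0 ⇒ F × 5.7 = 1053 ⇒ F = 1053 / 5.7 = 185 N.

F ≈ 185 N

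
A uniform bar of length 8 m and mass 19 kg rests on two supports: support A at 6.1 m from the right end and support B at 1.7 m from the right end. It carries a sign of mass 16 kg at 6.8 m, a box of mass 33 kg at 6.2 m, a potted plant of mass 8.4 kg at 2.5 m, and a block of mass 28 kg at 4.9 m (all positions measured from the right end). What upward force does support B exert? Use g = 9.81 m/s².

R_B ≈ 199 N

Taking torques about support A:
Beam weight: 19 × 9.81 = 186.4 N down at 4 m → arm 2.1 m, τ = 186.4 × 2.1 = 391.4 N·m clockwise.
Sign: 16 × 9.81 = 157 N down at 6.8 m → arm 0.7 m, τ = 157 × 0.7 = 109.9 N·m counterclockwise.
Box: 33 × 9.81 = 323.7 N down at 6.2 m → arm 0.1 m, τ = 323.7 × 0.1 = 32.37 N·m counterclockwise.
Potted plant: 8.4 × 9.81 = 82.4 N down at 2.5 m → arm 3.6 m, τ = 82.4 × 3.6 = 296.6 N·m clockwise.
Block: 28 × 9.81 = 274.7 N down at 4.9 m → arm 1.2 m, τ = 274.7 × 1.2 = 329.6 N·m clockwise.
Net load moment about support A = 875.3 N·m clockwise.
Reaction R at support B is upward at 1.7 m, arm 4.4 m → moment R × 4.4 counterclockwise.
Setting net torque to zero: R × 4.4 = 875.3 → R = 199 N.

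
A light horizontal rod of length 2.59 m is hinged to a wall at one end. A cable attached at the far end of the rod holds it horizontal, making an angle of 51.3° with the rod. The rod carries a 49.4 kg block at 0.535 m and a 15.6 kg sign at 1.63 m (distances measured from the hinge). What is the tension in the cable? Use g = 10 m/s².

Choose the hinge as the axis so the unknown hinge reaction has zero arm there.
Block: 49.4 × 10 = 494 N down at 0.535 m → arm 0.535 m, τ = 494 × 0.535 = 264.3 N·m clockwise.
Sign: 15.6 × 10 = 156 N down at 1.63 m → arm 1.63 m, τ = 156 × 1.63 = 254.3 N·m clockwise.
Total clockwise load moment = 518.6 N·m.
The cable tension T acts at 2.59 m; only its component perpendicular to the rod, T sinθ, produces torque. sin 51.3° = 0.7804.
Στ = 0 ⇒ T × 2.59 × 0.7804 = 518.6 ⇒ T = 518.6 / 2.021 = 257 N.

T ≈ 257 N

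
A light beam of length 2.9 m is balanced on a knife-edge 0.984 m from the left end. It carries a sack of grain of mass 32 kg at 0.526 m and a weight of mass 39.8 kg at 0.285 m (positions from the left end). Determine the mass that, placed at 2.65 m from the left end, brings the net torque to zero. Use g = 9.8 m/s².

m ≈ 25.5 kg

Choose the knife-edge (at 0.984 m from the left end) as the axis so the support reaction has zero arm there.
Sack of grain: 32 × 9.8 = 313.6 N down at 0.526 m → arm 0.458 m, τ = 313.6 × 0.458 = 143.6 N·m counterclockwise.
Weight: 39.8 × 9.8 = 390 N down at 0.285 m → arm 0.699 m, τ = 390 × 0.699 = 272.6 N·m counterclockwise.
Net moment of known loads = 416.2 N·m counterclockwise.
An unknown mass m at 2.65 m has arm 1.666 m; its moment is m·g·1.666 clockwise.
Setting net torque to zero: m × 9.8 × 1.666 = 416.2 → m = 416.2 / (9.8 × 1.666) = 25.5 kg.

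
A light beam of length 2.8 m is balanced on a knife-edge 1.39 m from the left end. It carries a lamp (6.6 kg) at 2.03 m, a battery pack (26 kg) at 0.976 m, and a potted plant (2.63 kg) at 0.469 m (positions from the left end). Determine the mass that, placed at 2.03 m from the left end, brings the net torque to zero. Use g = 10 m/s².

m ≈ 14 kg

Take moments about the knife-edge (at 1.39 m from the left end).
Lamp: 6.6 × 10 = 66 N down at 2.03 m → arm 0.64 m, τ = 66 × 0.64 = 42.24 N·m clockwise.
Battery pack: 26 × 10 = 260 N down at 0.976 m → arm 0.414 m, τ = 260 × 0.414 = 107.6 N·m counterclockwise.
Potted plant: 2.63 × 10 = 26.3 N down at 0.469 m → arm 0.921 m, τ = 26.3 × 0.921 = 24.22 N·m counterclockwise.
Net moment of known loads = 89.58 N·m counterclockwise.
An unknown mass m at 2.03 m has arm 0.64 m; its moment is m·g·0.64 clockwise.
Setting net torque to zero: m × 10 × 0.64 = 89.58 → m = 89.58 / (10 × 0.64) = 14 kg.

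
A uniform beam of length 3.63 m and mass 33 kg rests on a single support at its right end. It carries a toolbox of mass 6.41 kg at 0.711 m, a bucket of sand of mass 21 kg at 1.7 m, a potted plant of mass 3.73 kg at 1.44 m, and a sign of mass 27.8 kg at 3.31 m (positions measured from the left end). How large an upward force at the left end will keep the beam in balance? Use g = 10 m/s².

F ≈ 375 N

Sum moments about the right end (the unknown pivot reaction has zero arm there).
Beam weight: 33 × 10 = 330 N down at 1.815 m → arm 1.815 m, τ = 330 × 1.815 = 598.9 N·m counterclockwise.
Toolbox: 6.41 × 10 = 64.1 N down at 0.711 m → arm 2.919 m, τ = 64.1 × 2.919 = 187.1 N·m counterclockwise.
Bucket of sand: 21 × 10 = 210 N down at 1.7 m → arm 1.93 m, τ = 210 × 1.93 = 405.3 N·m counterclockwise.
Potted plant: 3.73 × 10 = 37.3 N down at 1.44 m → arm 2.19 m, τ = 37.3 × 2.19 = 81.69 N·m counterclockwise.
Sign: 27.8 × 10 = 278 N down at 3.31 m → arm 0.32 m, τ = 278 × 0.32 = 88.96 N·m counterclockwise.
Net moment of the loads = 1362 N·m counterclockwise.
The upward force F acts at the left end, arm 3.63 m, giving F × 3.63 clockwise.
Setting net torque to zero: F × 3.63 = 1362 → F = 1362 / 3.63 = 375 N.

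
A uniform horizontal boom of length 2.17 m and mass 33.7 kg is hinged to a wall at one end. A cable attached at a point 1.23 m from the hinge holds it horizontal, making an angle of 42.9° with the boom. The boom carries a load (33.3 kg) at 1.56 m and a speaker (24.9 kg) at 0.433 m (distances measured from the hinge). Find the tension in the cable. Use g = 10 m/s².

T ≈ 1190 N

About the hinge:
Beam weight: 33.7 × 10 = 337 N down at 1.085 m → arm 1.085 m, τ = 337 × 1.085 = 365.6 N·m clockwise.
Load: 33.3 × 10 = 333 N down at 1.56 m → arm 1.56 m, τ = 333 × 1.56 = 519.5 N·m clockwise.
Speaker: 24.9 × 10 = 249 N down at 0.433 m → arm 0.433 m, τ = 249 × 0.433 = 107.8 N·m clockwise.
Total clockwise load moment = 992.9 N·m.
The cable tension T acts at 1.23 m; only its component perpendicular to the boom, T sinθ, produces torque. sin 42.9° = 0.6807.
Setting net torque to zero: T × 1.23 × 0.6807 = 992.9 → T = 992.9 / 0.8373 = 1190 N.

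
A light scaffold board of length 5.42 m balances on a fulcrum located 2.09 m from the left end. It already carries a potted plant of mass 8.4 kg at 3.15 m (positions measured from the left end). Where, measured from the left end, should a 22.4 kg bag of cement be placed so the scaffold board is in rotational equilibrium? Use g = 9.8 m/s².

Choose the fulcrum (at 2.09 m from the left end) as the axis so the support reaction has zero arm there.
Potted plant: 8.4 × 9.8 = 82.32 N down at 3.15 m → arm 1.06 m, τ = 82.32 × 1.06 = 87.26 N·m clockwise.
Net moment of existing loads = 87.26 N·m clockwise.
The bag of cement weighs 22.4 × 9.8 = 219.5 N and must supply an equal counterclockwise moment, so its lever arm about the fulcrum is 87.26 / 219.5 = 0.398 m.
That puts it at 2.09 − 0.398 = 1.69 m from the left end.

x ≈ 1.69 m from the left end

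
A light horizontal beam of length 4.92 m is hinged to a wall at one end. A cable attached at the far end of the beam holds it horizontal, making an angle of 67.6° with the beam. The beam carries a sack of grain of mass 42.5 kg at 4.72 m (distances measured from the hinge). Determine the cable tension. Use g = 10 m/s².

Taking torques about the hinge:
Sack of grain: 42.5 × 10 = 425 N down at 4.72 m → arm 4.72 m, τ = 425 × 4.72 = 2006 N·m clockwise.
Total clockwise load moment = 2006 N·m.
The cable tension T acts at 4.92 m; only its component perpendicular to the beam, T sinθ, produces torque. sin 67.6° = 0.9245.
Setting net torque to zero: T × 4.92 × 0.9245 = 2006 → T = 2006 / 4.549 = 441 N.

T ≈ 441 N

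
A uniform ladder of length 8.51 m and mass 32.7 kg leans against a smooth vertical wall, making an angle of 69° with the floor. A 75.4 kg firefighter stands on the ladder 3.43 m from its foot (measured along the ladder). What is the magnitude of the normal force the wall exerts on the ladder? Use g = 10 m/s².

Take moments about the foot of the ladder.
Ladder weight 32.7×10 = 327 N acts at 4.255 m along the ladder; its horizontal arm is 4.255·cos69° = 1.525 m → τ = 498.7 N·m clockwise.
Firefighter: 75.4×10 = 754 N at 3.43 m → arm 1.229 m → τ = 926.7 N·m clockwise.
Wall normal N acts horizontally at the top; its moment arm is the height L sinθ = 8.51·sin69° = 7.945 m, counterclockwise.
For rotational equilibrium, N × 7.945 = 1425, so N = 179 N.

N_wall ≈ 179 N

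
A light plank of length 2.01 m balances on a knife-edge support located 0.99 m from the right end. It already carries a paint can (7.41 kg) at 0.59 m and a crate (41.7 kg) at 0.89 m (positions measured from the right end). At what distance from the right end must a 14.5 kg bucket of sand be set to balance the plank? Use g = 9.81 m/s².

x ≈ 1.48 m from the right end

Take moments about the knife-edge support (at 0.99 m from the right end).
Paint can: 7.41 × 9.81 = 72.69 N down at 0.59 m → arm 0.4 m, τ = 72.69 × 0.4 = 29.08 N·m clockwise.
Crate: 41.7 × 9.81 = 409.1 N down at 0.89 m → arm 0.1 m, τ = 409.1 × 0.1 = 40.91 N·m clockwise.
Net moment of existing loads = 69.99 N·m clockwise.
The bucket of sand weighs 14.5 × 9.81 = 142.2 N and must supply an equal counterclockwise moment, so its lever arm about the knife-edge support is 69.99 / 142.2 = 0.492 m.
That puts it at 0.99 + 0.492 = 1.48 m from the right end.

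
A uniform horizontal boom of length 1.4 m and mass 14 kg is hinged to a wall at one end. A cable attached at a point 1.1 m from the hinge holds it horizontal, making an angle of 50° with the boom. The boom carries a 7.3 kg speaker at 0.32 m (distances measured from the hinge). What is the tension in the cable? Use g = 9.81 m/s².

T ≈ 141 N

Choose the hinge as the axis so the unknown hinge reaction has zero arm there.
Beam weight: 14 × 9.81 = 137.3 N down at 0.7 m → arm 0.7 m, τ = 137.3 × 0.7 = 96.11 N·m clockwise.
Speaker: 7.3 × 9.81 = 71.61 N down at 0.32 m → arm 0.32 m, τ = 71.61 × 0.32 = 22.92 N·m clockwise.
Total clockwise load moment = 119 N·m.
The cable tension T acts at 1.1 m; only its component perpendicular to the boom, T sinθ, produces torque. sin 50° = 0.766.
For rotational equilibrium, T × 1.1 × 0.766 = 119, so T = 119 / 0.8426 = 141 N.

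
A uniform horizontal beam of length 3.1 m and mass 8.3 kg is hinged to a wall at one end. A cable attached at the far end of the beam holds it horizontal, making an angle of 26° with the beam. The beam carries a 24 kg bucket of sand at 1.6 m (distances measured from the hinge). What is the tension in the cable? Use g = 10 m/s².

T ≈ 377 N

Choose the hinge as the axis so the unknown hinge reaction has zero arm there.
Beam weight: 8.3 × 10 = 83 N down at 1.55 m → arm 1.55 m, τ = 83 × 1.55 = 128.7 N·m clockwise.
Bucket of sand: 24 × 10 = 240 N down at 1.6 m → arm 1.6 m, τ = 240 × 1.6 = 384 N·m clockwise.
Total clockwise load moment = 512.7 N·m.
The cable tension T acts at 3.1 m; only its component perpendicular to the beam, T sinθ, produces torque. sin 26° = 0.4384.
Setting net torque to zero: T × 3.1 × 0.4384 = 512.7 → T = 512.7 / 1.359 = 377 N.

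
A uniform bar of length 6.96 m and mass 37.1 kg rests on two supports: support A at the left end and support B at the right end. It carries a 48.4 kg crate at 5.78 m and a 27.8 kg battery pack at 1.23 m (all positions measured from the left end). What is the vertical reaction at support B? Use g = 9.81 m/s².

R_B ≈ 624 N

Sum moments about support A (its reaction then has zero moment arm).
Beam weight: 37.1 × 9.81 = 364 N down at 3.48 m → arm 3.48 m, τ = 364 × 3.48 = 1267 N·m clockwise.
Crate: 48.4 × 9.81 = 474.8 N down at 5.78 m → arm 5.78 m, τ = 474.8 × 5.78 = 2744 N·m clockwise.
Battery pack: 27.8 × 9.81 = 272.7 N down at 1.23 m → arm 1.23 m, τ = 272.7 × 1.23 = 335.4 N·m clockwise.
Net load moment about support A = 4346 N·m clockwise.
Reaction R at support B is upward at 6.96 m, arm 6.96 m → moment R × 6.96 counterclockwise.
Στ = 0 ⇒ R × 6.96 = 4346 ⇒ R = 624 N.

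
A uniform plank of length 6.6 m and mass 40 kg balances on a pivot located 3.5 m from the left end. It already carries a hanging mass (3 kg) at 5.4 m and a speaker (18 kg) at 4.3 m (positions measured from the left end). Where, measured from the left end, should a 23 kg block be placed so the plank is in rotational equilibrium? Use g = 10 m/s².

Take moments about the pivot (at 3.5 m from the left end).
Beam weight: 40 × 10 = 400 N down at 3.3 m → arm 0.2 m, τ = 400 × 0.2 = 80 N·m counterclockwise.
Hanging mass: 3 × 10 = 30 N down at 5.4 m → arm 1.9 m, τ = 30 × 1.9 = 57 N·m clockwise.
Speaker: 18 × 10 = 180 N down at 4.3 m → arm 0.8 m, τ = 180 × 0.8 = 144 N·m clockwise.
Net moment of existing loads = 121 N·m clockwise.
The block weighs 23 × 10 = 230 N and must supply an equal counterclockwise moment, so its lever arm about the pivot is 121 / 230 = 0.526 m.
That puts it at 3.5 − 0.526 = 2.97 m from the left end.

x ≈ 2.97 m from the left end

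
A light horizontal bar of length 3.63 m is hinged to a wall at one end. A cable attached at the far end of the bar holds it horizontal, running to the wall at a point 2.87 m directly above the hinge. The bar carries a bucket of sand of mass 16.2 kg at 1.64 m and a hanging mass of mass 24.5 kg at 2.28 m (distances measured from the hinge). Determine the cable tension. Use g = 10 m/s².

Choose the hinge as the axis so the unknown hinge reaction has zero arm there.
Bucket of sand: 16.2 × 10 = 162 N down at 1.64 m → arm 1.64 m, τ = 162 × 1.64 = 265.7 N·m clockwise.
Hanging mass: 24.5 × 10 = 245 N down at 2.28 m → arm 2.28 m, τ = 245 × 2.28 = 558.6 N·m clockwise.
Total clockwise load moment = 824.3 N·m.
The cable tension T acts at 3.63 m; only its component perpendicular to the bar, T sinθ, produces torque. sinθ = h/√(h²+d²) = 2.87/√(2.87²+3.63²) = 0.6202.
Setting net torque to zero: T × 3.63 × 0.6202 = 824.3 → T = 824.3 / 2.251 = 366 N.

T ≈ 366 N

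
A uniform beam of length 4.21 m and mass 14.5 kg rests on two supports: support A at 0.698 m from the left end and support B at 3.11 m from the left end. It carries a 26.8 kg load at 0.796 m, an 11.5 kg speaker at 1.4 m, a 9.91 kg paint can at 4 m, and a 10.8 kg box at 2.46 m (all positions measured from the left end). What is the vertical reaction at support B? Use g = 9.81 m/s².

R_B ≈ 337 N

Sum moments about support A (its reaction then has zero moment arm).
Beam weight: 14.5 × 9.81 = 142.2 N down at 2.105 m → arm 1.407 m, τ = 142.2 × 1.407 = 200.1 N·m clockwise.
Load: 26.8 × 9.81 = 262.9 N down at 0.796 m → arm 0.098 m, τ = 262.9 × 0.098 = 25.76 N·m clockwise.
Speaker: 11.5 × 9.81 = 112.8 N down at 1.4 m → arm 0.702 m, τ = 112.8 × 0.702 = 79.19 N·m clockwise.
Paint can: 9.91 × 9.81 = 97.22 N down at 4 m → arm 3.302 m, τ = 97.22 × 3.302 = 321 N·m clockwise.
Box: 10.8 × 9.81 = 105.9 N down at 2.46 m → arm 1.762 m, τ = 105.9 × 1.762 = 186.6 N·m clockwise.
Net load moment about support A = 812.6 N·m clockwise.
Reaction R at support B is upward at 3.11 m, arm 2.412 m → moment R × 2.412 counterclockwise.
Στ = 0 ⇒ R × 2.412 = 812.6 ⇒ R = 337 N.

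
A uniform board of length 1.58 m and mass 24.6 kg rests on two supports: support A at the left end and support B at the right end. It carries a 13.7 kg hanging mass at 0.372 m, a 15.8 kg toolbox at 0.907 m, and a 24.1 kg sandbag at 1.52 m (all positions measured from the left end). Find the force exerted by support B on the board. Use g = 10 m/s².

R_B ≈ 478 N

Choose support A as the axis so its reaction then has zero moment arm.
Beam weight: 24.6 × 10 = 246 N down at 0.79 m → arm 0.79 m, τ = 246 × 0.79 = 194.3 N·m clockwise.
Hanging mass: 13.7 × 10 = 137 N down at 0.372 m → arm 0.372 m, τ = 137 × 0.372 = 50.96 N·m clockwise.
Toolbox: 15.8 × 10 = 158 N down at 0.907 m → arm 0.907 m, τ = 158 × 0.907 = 143.3 N·m clockwise.
Sandbag: 24.1 × 10 = 241 N down at 1.52 m → arm 1.52 m, τ = 241 × 1.52 = 366.3 N·m clockwise.
Net load moment about support A = 754.9 N·m clockwise.
Reaction R at support B is upward at 1.58 m, arm 1.58 m → moment R × 1.58 counterclockwise.
Setting net torque to zero: R × 1.58 = 754.9 → R = 478 N.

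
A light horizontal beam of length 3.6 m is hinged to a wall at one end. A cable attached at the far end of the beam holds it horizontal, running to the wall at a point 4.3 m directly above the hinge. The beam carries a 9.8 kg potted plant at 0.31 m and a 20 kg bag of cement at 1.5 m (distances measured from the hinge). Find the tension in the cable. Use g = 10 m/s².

Sum moments about the hinge (the unknown hinge reaction has zero arm there).
Potted plant: 9.8 × 10 = 98 N down at 0.31 m → arm 0.31 m, τ = 98 × 0.31 = 30.38 N·m clockwise.
Bag of cement: 20 × 10 = 200 N down at 1.5 m → arm 1.5 m, τ = 200 × 1.5 = 300 N·m clockwise.
Total clockwise load moment = 330.4 N·m.
The cable tension T acts at 3.6 m; only its component perpendicular to the beam, T sinθ, produces torque. sinθ = h/√(h²+d²) = 4.3/√(4.3²+3.6²) = 0.7668.
For rotational equilibrium, T × 3.6 × 0.7668 = 330.4, so T = 330.4 / 2.76 = 120 N.

T ≈ 120 N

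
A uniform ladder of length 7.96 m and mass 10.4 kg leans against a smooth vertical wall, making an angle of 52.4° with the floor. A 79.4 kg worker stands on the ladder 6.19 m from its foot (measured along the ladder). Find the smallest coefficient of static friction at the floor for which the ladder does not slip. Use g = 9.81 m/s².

Taking torques about the foot of the ladder:
Ladder weight 10.4×9.81 = 102 N acts at 3.98 m along the ladder; its horizontal arm is 3.98·cos52.4° = 2.428 m → τ = 247.7 N·m clockwise.
Worker: 79.4×9.81 = 778.9 N at 6.19 m → arm 3.777 m → τ = 2942 N·m clockwise.
Wall normal N acts horizontally at the top; its moment arm is the height L sinθ = 7.96·sin52.4° = 6.307 m, counterclockwise.
Balancing moments: N × 6.307 = 3190, giving N = 505.8 N.
ΣFx = 0 ⇒ f = N_wall = 505.8 N. ΣFy = 0 ⇒ N_floor = 880.9 N.
μ_min = f / N_floor = 505.8 / 880.9 = 0.574.

μ_min ≈ 0.574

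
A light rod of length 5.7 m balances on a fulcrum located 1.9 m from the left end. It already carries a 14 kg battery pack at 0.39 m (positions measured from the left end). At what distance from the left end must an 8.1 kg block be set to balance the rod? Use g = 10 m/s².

Choose the fulcrum (at 1.9 m from the left end) as the axis so the support reaction has zero arm there.
Battery pack: 14 × 10 = 140 N down at 0.39 m → arm 1.51 m, τ = 140 × 1.51 = 211.4 N·m counterclockwise.
Net moment of existing loads = 211.4 N·m counterclockwise.
The block weighs 8.1 × 10 = 81 N and must supply an equal clockwise moment, so its lever arm about the fulcrum is 211.4 / 81 = 2.61 m.
That puts it at 1.9 + 2.61 = 4.51 m from the left end.

x ≈ 4.51 m from the left end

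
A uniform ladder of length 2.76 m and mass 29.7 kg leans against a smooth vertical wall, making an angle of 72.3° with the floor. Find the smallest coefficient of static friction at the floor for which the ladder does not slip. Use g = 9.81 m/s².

Take moments about the foot of the ladder.
Ladder weight 29.7×9.81 = 291.4 N acts at 1.38 m along the ladder; its horizontal arm is 1.38·cos72.3° = 0.4196 m → τ = 122.3 N·m clockwise.
Wall normal N acts horizontally at the top; its moment arm is the height L sinθ = 2.76·sin72.3° = 2.629 m, counterclockwise.
For rotational equilibrium, N × 2.629 = 122.3, so N = 46.52 N.
ΣFx = 0 ⇒ f = N_wall = 46.52 N. ΣFy = 0 ⇒ N_floor = 291.4 N.
μ_min = f / N_floor = 46.52 / 291.4 = 0.16.

μ_min ≈ 0.16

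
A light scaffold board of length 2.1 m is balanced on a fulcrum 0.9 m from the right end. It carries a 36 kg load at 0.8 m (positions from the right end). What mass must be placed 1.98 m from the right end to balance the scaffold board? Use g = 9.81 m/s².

Taking torques about the fulcrum (at 0.9 m from the right end):
Load: 36 × 9.81 = 353.2 N down at 0.8 m → arm 0.1 m, τ = 353.2 × 0.1 = 35.32 N·m clockwise.
Net moment of known loads = 35.32 N·m clockwise.
An unknown mass m at 1.98 m has arm 1.08 m; its moment is m·g·1.08 counterclockwise.
Στ = 0 ⇒ m × 9.81 × 1.08 = 35.32 ⇒ m = 35.32 / (9.81 × 1.08) = 3.33 kg.

m ≈ 3.33 kg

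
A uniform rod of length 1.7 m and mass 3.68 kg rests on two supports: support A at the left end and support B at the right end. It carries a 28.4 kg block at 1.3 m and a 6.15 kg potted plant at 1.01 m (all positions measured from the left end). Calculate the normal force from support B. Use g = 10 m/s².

Take moments about support A.
Beam weight: 3.68 × 10 = 36.8 N down at 0.85 m → arm 0.85 m, τ = 36.8 × 0.85 = 31.28 N·m clockwise.
Block: 28.4 × 10 = 284 N down at 1.3 m → arm 1.3 m, τ = 284 × 1.3 = 369.2 N·m clockwise.
Potted plant: 6.15 × 10 = 61.5 N down at 1.01 m → arm 1.01 m, τ = 61.5 × 1.01 = 62.12 N·m clockwise.
Net load moment about support A = 462.6 N·m clockwise.
Reaction R at support B is upward at 1.7 m, arm 1.7 m → moment R × 1.7 counterclockwise.
Στ = 0 ⇒ R × 1.7 = 462.6 ⇒ R = 272 N.

R_B ≈ 272 N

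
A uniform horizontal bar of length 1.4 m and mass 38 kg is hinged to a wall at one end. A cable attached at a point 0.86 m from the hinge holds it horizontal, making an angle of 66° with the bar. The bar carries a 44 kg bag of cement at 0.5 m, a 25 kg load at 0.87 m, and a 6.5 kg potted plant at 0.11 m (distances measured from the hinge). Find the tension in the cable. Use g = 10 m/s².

T ≈ 905 N

Take moments about the hinge.
Beam weight: 38 × 10 = 380 N down at 0.7 m → arm 0.7 m, τ = 380 × 0.7 = 266 N·m clockwise.
Bag of cement: 44 × 10 = 440 N down at 0.5 m → arm 0.5 m, τ = 440 × 0.5 = 220 N·m clockwise.
Load: 25 × 10 = 250 N down at 0.87 m → arm 0.87 m, τ = 250 × 0.87 = 217.5 N·m clockwise.
Potted plant: 6.5 × 10 = 65 N down at 0.11 m → arm 0.11 m, τ = 65 × 0.11 = 7.15 N·m clockwise.
Total clockwise load moment = 710.6 N·m.
The cable tension T acts at 0.86 m; only its component perpendicular to the bar, T sinθ, produces torque. sin 66° = 0.9135.
Balancing moments: T × 0.86 × 0.9135 = 710.6, giving T = 710.6 / 0.7856 = 905 N.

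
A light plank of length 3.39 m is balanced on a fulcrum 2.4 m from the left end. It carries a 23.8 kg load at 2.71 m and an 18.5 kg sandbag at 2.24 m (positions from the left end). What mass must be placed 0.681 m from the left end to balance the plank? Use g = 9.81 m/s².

Taking torques about the fulcrum (at 2.4 m from the left end):
Load: 23.8 × 9.81 = 233.5 N down at 2.71 m → arm 0.31 m, τ = 233.5 × 0.31 = 72.39 N·m clockwise.
Sandbag: 18.5 × 9.81 = 181.5 N down at 2.24 m → arm 0.16 m, τ = 181.5 × 0.16 = 29.04 N·m counterclockwise.
Net moment of known loads = 43.35 N·m clockwise.
An unknown mass m at 0.681 m has arm 1.719 m; its moment is m·g·1.719 counterclockwise.
Balancing moments: m × 9.81 × 1.719 = 43.35, giving m = 43.35 / (9.81 × 1.719) = 2.57 kg.

m ≈ 2.57 kg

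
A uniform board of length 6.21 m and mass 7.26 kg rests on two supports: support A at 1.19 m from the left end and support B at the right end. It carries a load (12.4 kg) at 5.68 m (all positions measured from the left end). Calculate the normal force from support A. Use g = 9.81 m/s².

Sum moments about support B (its reaction then has zero moment arm).
Beam weight: 7.26 × 9.81 = 71.22 N down at 3.105 m → arm 3.105 m, τ = 71.22 × 3.105 = 221.1 N·m counterclockwise.
Load: 12.4 × 9.81 = 121.6 N down at 5.68 m → arm 0.53 m, τ = 121.6 × 0.53 = 64.45 N·m counterclockwise.
Net load moment about support B = 285.6 N·m counterclockwise.
Reaction R at support A is upward at 1.19 m, arm 5.02 m → moment R × 5.02 clockwise.
Στ = 0 ⇒ R × 5.02 = 285.6 ⇒ R = 56.9 N.

R_A ≈ 56.9 N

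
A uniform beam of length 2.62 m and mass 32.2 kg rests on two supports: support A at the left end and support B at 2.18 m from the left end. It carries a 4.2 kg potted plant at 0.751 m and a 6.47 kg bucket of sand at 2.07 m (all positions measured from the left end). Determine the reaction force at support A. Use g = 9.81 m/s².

Choose support B as the axis so its reaction then has zero moment arm.
Beam weight: 32.2 × 9.81 = 315.9 N down at 1.31 m → arm 0.87 m, τ = 315.9 × 0.87 = 274.8 N·m counterclockwise.
Potted plant: 4.2 × 9.81 = 41.2 N down at 0.751 m → arm 1.429 m, τ = 41.2 × 1.429 = 58.87 N·m counterclockwise.
Bucket of sand: 6.47 × 9.81 = 63.47 N down at 2.07 m → arm 0.11 m, τ = 63.47 × 0.11 = 6.982 N·m counterclockwise.
Net load moment about support B = 340.7 N·m counterclockwise.
Reaction R at support A is upward at 0 m, arm 2.18 m → moment R × 2.18 clockwise.
Balancing moments: R × 2.18 = 340.7, giving R = 156 N.

R_A ≈ 156 N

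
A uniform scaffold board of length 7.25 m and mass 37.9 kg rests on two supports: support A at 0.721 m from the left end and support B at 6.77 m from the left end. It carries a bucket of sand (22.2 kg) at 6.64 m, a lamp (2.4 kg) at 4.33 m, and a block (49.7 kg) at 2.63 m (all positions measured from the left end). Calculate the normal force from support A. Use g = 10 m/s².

Sum moments about support B (its reaction then has zero moment arm).
Beam weight: 37.9 × 10 = 379 N down at 3.625 m → arm 3.145 m, τ = 379 × 3.145 = 1192 N·m counterclockwise.
Bucket of sand: 22.2 × 10 = 222 N down at 6.64 m → arm 0.13 m, τ = 222 × 0.13 = 28.86 N·m counterclockwise.
Lamp: 2.4 × 10 = 24 N down at 4.33 m → arm 2.44 m, τ = 24 × 2.44 = 58.56 N·m counterclockwise.
Block: 49.7 × 10 = 497 N down at 2.63 m → arm 4.14 m, τ = 497 × 4.14 = 2058 N·m counterclockwise.
Net load moment about support B = 3337 N·m counterclockwise.
Reaction R at support A is upward at 0.721 m, arm 6.049 m → moment R × 6.049 clockwise.
Setting net torque to zero: R × 6.049 = 3337 → R = 552 N.

R_A ≈ 552 N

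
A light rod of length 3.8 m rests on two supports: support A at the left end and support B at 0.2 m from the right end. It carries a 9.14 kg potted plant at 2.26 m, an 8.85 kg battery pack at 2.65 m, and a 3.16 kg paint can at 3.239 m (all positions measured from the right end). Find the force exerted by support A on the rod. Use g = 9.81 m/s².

R_A ≈ 137 N

About support B:
Potted plant: 9.14 × 9.81 = 89.66 N down at 2.26 m → arm 2.06 m, τ = 89.66 × 2.06 = 184.7 N·m counterclockwise.
Battery pack: 8.85 × 9.81 = 86.82 N down at 2.65 m → arm 2.45 m, τ = 86.82 × 2.45 = 212.7 N·m counterclockwise.
Paint can: 3.16 × 9.81 = 31 N down at 3.239 m → arm 3.039 m, τ = 31 × 3.039 = 94.21 N·m counterclockwise.
Net load moment about support B = 491.6 N·m counterclockwise.
Reaction R at support A is upward at 3.8 m, arm 3.6 m → moment R × 3.6 clockwise.
For rotational equilibrium, R × 3.6 = 491.6, so R = 137 N.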